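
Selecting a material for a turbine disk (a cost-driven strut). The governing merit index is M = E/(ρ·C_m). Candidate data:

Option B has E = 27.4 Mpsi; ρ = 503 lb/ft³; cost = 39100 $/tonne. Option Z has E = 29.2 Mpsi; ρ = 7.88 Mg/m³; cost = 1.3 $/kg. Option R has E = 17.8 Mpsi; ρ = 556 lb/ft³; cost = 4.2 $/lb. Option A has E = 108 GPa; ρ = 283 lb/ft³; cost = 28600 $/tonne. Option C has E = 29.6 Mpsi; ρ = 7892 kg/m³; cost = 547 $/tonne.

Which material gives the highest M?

option C

Convert each candidate to consistent units, then evaluate M:
  option B: E = 188.9 GPa, ρ = 8057 kg/m³, cost = 39.10 $/kg
  option Z: E = 201.3 GPa, ρ = 7880 kg/m³, cost = 1.300 $/kg
  option R: E = 122.7 GPa, ρ = 8906 kg/m³, cost = 9.259 $/kg
  option A: E = 108.0 GPa, ρ = 4533 kg/m³, cost = 28.60 $/kg
  option C: E = 204.1 GPa, ρ = 7892 kg/m³, cost = 0.5470 $/kg
  option C: M = 47.3 MN·m per $
  option Z: M = 19.7 MN·m per $
  option R: M = 1.49 MN·m per $
  option A: M = 0.833 MN·m per $
  option B: M = 0.600 MN·m per $
Highest index: option C.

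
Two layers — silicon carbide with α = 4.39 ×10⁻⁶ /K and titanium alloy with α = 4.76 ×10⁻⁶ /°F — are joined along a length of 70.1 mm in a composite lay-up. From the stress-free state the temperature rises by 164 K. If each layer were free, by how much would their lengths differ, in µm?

titanium alloy: α = 4.76×10⁻⁶/°F × 9/5 = 8.57×10⁻⁶/K.
Δα = |4.39 − 8.57|×10⁻⁶/K = 4.18×10⁻⁶/K.
ΔL_mismatch = Δα·L·ΔT = 4.18×10⁻⁶ × 70.1 mm × 164.0 K = 48.0 µm.

48.0 µm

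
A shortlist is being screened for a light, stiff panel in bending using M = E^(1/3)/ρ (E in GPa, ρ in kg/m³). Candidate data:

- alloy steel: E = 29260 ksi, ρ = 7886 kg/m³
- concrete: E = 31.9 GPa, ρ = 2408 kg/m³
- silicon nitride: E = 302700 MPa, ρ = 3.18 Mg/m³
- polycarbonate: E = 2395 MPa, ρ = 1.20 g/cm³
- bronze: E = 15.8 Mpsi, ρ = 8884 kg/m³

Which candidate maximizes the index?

silicon nitride

Normalizing units and computing the index:
  alloy steel: E = 201.7 GPa, ρ = 7886 kg/m³
  concrete: E = 31.90 GPa, ρ = 2408 kg/m³
  silicon nitride: E = 302.7 GPa, ρ = 3180 kg/m³
  polycarbonate: E = 2.395 GPa, ρ = 1200 kg/m³
  bronze: E = 108.9 GPa, ρ = 8884 kg/m³
  silicon nitride: M = 2.11×10⁻³
  concrete: M = 1.32×10⁻³
  polycarbonate: M = 1.11×10⁻³
  alloy steel: M = 0.744×10⁻³
  bronze: M = 0.538×10⁻³
Highest index: silicon nitride.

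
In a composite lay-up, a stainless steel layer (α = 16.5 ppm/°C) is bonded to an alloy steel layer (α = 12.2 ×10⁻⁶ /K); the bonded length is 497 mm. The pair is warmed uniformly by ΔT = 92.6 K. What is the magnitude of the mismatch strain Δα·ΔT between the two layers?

3.98×10⁻⁴

Δα = |16.5 − 12.2|×10⁻⁶/K = 4.30×10⁻⁶/K.
Mismatch strain = Δα·ΔT = 4.30×10⁻⁶ × 92.6 = 3.98×10⁻⁴.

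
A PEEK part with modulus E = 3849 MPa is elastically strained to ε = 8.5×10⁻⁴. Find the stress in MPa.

E = 3849 MPa = 3.849 GPa.
σ = E·ε = 3849 MPa × 8.5×10⁻⁴ = 3.27 MPa.

3.27 MPa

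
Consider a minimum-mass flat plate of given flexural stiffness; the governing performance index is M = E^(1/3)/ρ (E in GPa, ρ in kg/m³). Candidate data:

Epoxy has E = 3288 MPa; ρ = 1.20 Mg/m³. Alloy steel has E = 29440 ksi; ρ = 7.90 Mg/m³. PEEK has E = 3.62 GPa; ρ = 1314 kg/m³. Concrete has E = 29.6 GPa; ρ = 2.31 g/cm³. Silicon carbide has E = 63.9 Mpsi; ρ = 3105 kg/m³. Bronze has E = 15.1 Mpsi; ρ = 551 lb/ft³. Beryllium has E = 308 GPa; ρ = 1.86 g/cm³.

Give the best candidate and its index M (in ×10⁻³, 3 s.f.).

beryllium, M = 3.63×10⁻³

In SI units:
  epoxy: E = 3.288 GPa, ρ = 1200 kg/m³
  alloy steel: E = 203.0 GPa, ρ = 7900 kg/m³
  PEEK: E = 3.620 GPa, ρ = 1314 kg/m³
  concrete: E = 29.60 GPa, ρ = 2310 kg/m³
  silicon carbide: E = 440.6 GPa, ρ = 3105 kg/m³
  bronze: E = 104.1 GPa, ρ = 8826 kg/m³
  beryllium: E = 308.0 GPa, ρ = 1860 kg/m³
  beryllium: M = 3.63×10⁻³
  silicon carbide: M = 2.45×10⁻³
  concrete: M = 1.34×10⁻³
  epoxy: M = 1.24×10⁻³
  PEEK: M = 1.17×10⁻³
  alloy steel: M = 0.744×10⁻³
  bronze: M = 0.533×10⁻³
Beryllium ranks first.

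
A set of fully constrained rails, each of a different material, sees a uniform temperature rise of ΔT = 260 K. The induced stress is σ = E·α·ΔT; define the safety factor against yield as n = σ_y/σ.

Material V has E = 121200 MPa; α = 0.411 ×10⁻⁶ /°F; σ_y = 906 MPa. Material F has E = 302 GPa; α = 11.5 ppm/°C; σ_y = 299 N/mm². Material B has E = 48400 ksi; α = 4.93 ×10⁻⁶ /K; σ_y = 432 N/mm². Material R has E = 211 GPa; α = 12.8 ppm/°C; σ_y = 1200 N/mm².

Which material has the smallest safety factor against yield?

In consistent units (E in GPa, α in ×10⁻⁶/K, σ_y in MPa):
  material V: E = 121.2, α = 0.740, σ_y = 906.0 → σ = 23.3 MPa, n = 38.9
  material F: E = 302.0, α = 11.5, σ_y = 299.0 → σ = 903 MPa, n = 0.331
  material B: E = 333.7, α = 4.93, σ_y = 432.0 → σ = 428 MPa, n = 1.01
  material R: E = 211.0, α = 12.8, σ_y = 1200 → σ = 702 MPa, n = 1.71
The minimum is material F at n = 0.331.

material F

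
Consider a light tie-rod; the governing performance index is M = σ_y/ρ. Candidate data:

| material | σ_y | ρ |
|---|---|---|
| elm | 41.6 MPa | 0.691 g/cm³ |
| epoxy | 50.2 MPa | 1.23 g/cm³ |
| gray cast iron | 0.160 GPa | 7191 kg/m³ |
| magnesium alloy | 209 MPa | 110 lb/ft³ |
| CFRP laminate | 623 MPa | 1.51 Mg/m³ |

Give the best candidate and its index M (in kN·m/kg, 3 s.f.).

After converting to SI:
  elm: σ_y = 41.60 MPa, ρ = 691.0 kg/m³
  epoxy: σ_y = 50.20 MPa, ρ = 1230 kg/m³
  gray cast iron: σ_y = 160.0 MPa, ρ = 7191 kg/m³
  magnesium alloy: σ_y = 209.0 MPa, ρ = 1762 kg/m³
  CFRP laminate: σ_y = 623.0 MPa, ρ = 1510 kg/m³
  CFRP laminate: M = 413 kN·m/kg
  magnesium alloy: M = 119 kN·m/kg
  elm: M = 60.2 kN·m/kg
  epoxy: M = 40.8 kN·m/kg
  gray cast iron: M = 22.3 kN·m/kg
CFRP laminate has the largest M.

CFRP laminate, M = 413 kN·m/kg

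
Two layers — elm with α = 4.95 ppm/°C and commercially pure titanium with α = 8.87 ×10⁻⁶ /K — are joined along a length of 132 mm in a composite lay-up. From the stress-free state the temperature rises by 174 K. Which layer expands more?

α(elm) = 4.95×10⁻⁶/K vs α(commercially pure titanium) = 8.87×10⁻⁶/K.
Higher α expands more for the same ΔT: commercially pure titanium.

commercially pure titanium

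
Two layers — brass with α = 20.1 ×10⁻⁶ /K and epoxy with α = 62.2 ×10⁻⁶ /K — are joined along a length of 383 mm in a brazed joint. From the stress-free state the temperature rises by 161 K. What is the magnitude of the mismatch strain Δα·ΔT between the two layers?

Δα = |20.1 − 62.2|×10⁻⁶/K = 42.1×10⁻⁶/K.
Mismatch strain = Δα·ΔT = 42.1×10⁻⁶ × 161.0 = 6.78×10⁻³.

6.78×10⁻³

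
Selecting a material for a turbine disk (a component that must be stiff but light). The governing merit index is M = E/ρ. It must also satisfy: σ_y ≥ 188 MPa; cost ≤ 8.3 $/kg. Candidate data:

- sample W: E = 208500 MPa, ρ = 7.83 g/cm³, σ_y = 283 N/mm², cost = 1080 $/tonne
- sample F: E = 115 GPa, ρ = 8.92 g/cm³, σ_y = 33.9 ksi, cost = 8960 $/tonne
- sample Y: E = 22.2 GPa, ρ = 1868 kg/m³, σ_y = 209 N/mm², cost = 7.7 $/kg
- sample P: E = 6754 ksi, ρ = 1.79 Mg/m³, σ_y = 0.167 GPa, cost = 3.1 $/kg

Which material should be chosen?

Screen on constraints: σ_y ≥ 188 MPa; cost ≤ 8.3 $/kg. Survivors: sample W, sample Y.
Normalizing units and computing the index:
  sample W: E = 208.5 GPa, ρ = 7830 kg/m³
  sample Y: E = 22.20 GPa, ρ = 1868 kg/m³
  sample W: M = 26.6 MN·m/kg
  sample Y: M = 11.9 MN·m/kg
Highest index: sample W.

sample W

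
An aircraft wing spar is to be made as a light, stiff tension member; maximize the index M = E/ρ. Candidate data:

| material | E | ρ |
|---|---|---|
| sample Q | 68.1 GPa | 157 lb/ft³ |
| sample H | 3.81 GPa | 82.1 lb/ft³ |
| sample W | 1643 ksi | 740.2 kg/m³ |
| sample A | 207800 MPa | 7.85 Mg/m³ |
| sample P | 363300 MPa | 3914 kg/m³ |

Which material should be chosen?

sample P

Putting every candidate on a common basis:
  sample Q: E = 68.10 GPa, ρ = 2515 kg/m³
  sample H: E = 3.810 GPa, ρ = 1315 kg/m³
  sample W: E = 11.33 GPa, ρ = 740.2 kg/m³
  sample A: E = 207.8 GPa, ρ = 7850 kg/m³
  sample P: E = 363.3 GPa, ρ = 3914 kg/m³
  sample P: M = 92.8 MN·m/kg
  sample Q: M = 27.1 MN·m/kg
  sample A: M = 26.5 MN·m/kg
  sample W: M = 15.3 MN·m/kg
  sample H: M = 2.90 MN·m/kg
Sample P ranks first.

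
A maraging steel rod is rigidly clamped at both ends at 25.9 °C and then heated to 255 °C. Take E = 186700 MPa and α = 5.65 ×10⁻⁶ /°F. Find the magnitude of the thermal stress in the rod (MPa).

E = 186700 MPa = 186.7 GPa.
α = 5.65×10⁻⁶/°F × 9/5 = 10.2×10⁻⁶/K.
ΔT = 229.1 K. Constrained thermal stress σ = E·α·ΔT = 186.7×10³ MPa × 10.2×10⁻⁶ × 229.1 = 435 MPa (compressive).

435 MPa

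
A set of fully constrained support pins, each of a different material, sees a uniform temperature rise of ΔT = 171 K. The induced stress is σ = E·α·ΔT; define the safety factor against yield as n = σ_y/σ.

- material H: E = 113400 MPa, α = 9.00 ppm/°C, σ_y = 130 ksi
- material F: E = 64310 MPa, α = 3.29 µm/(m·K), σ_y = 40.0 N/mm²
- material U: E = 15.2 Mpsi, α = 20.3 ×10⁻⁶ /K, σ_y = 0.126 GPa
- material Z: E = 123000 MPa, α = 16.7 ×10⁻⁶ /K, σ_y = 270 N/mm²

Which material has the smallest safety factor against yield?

In consistent units (E in GPa, α in ×10⁻⁶/K, σ_y in MPa):
  material H: E = 113.4, α = 9.00, σ_y = 896.3 → σ = 175 MPa, n = 5.14
  material F: E = 64.31, α = 3.29, σ_y = 40.00 → σ = 36.2 MPa, n = 1.11
  material U: E = 104.8, α = 20.3, σ_y = 126.0 → σ = 364 MPa, n = 0.346
  material Z: E = 123.0, α = 16.7, σ_y = 270.0 → σ = 351 MPa, n = 0.769
Smallest n: material U with n = 0.346.

material U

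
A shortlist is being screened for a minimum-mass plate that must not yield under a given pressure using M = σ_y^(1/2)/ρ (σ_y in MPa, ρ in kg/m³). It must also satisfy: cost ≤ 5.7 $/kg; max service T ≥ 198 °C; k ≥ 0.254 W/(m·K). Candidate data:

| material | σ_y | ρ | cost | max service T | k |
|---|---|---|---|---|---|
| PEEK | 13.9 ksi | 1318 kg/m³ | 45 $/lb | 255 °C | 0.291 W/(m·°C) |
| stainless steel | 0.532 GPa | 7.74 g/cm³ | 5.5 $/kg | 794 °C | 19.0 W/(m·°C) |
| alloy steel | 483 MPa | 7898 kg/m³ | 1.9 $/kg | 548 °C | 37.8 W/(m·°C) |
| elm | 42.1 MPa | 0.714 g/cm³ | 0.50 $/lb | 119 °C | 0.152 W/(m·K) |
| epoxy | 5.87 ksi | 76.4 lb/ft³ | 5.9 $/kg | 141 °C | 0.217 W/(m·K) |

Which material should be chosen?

Screen on constraints: cost ≤ 5.7 $/kg; max service T ≥ 198 °C; k ≥ 0.254 W/(m·K). Survivors: stainless steel, alloy steel.
Putting every candidate on a common basis:
  stainless steel: σ_y = 532.0 MPa, ρ = 7740 kg/m³
  alloy steel: σ_y = 483.0 MPa, ρ = 7898 kg/m³
  stainless steel: M = 2.98×10⁻³
  alloy steel: M = 2.78×10⁻³
The maximum is for stainless steel.

stainless steel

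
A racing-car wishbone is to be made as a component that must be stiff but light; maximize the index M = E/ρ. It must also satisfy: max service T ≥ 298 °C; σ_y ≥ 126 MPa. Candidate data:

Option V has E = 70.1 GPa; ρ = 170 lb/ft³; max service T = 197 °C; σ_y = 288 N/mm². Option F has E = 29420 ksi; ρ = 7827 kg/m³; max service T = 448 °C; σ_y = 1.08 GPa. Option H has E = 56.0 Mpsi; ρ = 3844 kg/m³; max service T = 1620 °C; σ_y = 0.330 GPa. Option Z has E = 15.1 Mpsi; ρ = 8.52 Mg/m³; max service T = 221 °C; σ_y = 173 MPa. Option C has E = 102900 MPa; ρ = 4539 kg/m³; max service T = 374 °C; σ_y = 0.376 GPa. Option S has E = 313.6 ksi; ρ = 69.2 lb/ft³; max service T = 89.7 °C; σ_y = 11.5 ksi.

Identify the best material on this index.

option H

Screen on constraints: max service T ≥ 298 °C; σ_y ≥ 126 MPa. Survivors: option F, option H, option C.
After converting to SI:
  option F: E = 202.8 GPa, ρ = 7827 kg/m³
  option H: E = 386.1 GPa, ρ = 3844 kg/m³
  option C: E = 102.9 GPa, ρ = 4539 kg/m³
  option H: M = 100 MN·m/kg
  option F: M = 25.9 MN·m/kg
  option C: M = 22.7 MN·m/kg
Option H has the largest M.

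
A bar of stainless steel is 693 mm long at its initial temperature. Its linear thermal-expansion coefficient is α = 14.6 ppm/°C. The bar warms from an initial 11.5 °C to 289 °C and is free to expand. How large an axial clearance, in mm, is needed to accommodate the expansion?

ΔT = 289 − 11.5 = 277.5 K.
ΔL = α·L₀·ΔT = 14.6×10⁻⁶ × 693 mm × 277.5 K = 2.81 mm.

2.81 mm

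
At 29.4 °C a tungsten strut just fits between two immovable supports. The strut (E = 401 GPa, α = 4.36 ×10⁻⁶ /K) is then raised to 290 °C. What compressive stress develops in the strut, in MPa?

ΔT = 260.6 K. Constrained thermal stress σ = E·α·ΔT = 401.0×10³ MPa × 4.36×10⁻⁶ × 260.6 = 456 MPa (compressive).

456 MPa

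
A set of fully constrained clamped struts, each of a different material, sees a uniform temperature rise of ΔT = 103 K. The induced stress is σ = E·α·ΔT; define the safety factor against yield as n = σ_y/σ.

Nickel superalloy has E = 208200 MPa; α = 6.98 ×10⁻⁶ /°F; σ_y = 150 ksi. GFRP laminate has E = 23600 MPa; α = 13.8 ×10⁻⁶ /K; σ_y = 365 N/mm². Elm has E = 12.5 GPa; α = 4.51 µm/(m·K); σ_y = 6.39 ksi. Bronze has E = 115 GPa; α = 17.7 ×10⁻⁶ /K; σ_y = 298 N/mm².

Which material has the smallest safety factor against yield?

Per material, after unit conversion:
  nickel superalloy: E = 208.2, α = 12.6, σ_y = 1034 → σ = 269 MPa, n = 3.84
  GFRP laminate: E = 23.60, α = 13.8, σ_y = 365.0 → σ = 33.5 MPa, n = 10.9
  elm: E = 12.50, α = 4.51, σ_y = 44.06 → σ = 5.81 MPa, n = 7.59
  bronze: E = 115.0, α = 17.7, σ_y = 298.0 → σ = 210 MPa, n = 1.42
Smallest n: bronze with n = 1.42.

bronze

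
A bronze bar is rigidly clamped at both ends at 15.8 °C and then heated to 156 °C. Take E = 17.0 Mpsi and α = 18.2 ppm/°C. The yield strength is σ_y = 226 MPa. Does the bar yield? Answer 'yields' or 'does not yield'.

E = 17.0 Mpsi = 117.2 GPa.
ΔT = 140.2 K. Constrained thermal stress σ = E·α·ΔT = 117.2×10³ MPa × 18.2×10⁻⁶ × 140.2 = 299 MPa (compressive).
Compare to σ_y = 226 MPa: σ ≥ σ_y, so it yields.

yields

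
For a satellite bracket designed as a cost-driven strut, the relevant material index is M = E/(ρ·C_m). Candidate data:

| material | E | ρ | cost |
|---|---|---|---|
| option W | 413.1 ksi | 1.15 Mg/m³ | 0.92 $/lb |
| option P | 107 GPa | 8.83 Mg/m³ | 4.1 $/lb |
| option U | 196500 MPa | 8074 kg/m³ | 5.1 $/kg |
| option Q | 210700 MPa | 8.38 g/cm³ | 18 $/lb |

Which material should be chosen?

After converting to SI:
  option W: E = 2.848 GPa, ρ = 1150 kg/m³, cost = 2.028 $/kg
  option P: E = 107.0 GPa, ρ = 8830 kg/m³, cost = 9.039 $/kg
  option U: E = 196.5 GPa, ρ = 8074 kg/m³, cost = 5.100 $/kg
  option Q: E = 210.7 GPa, ρ = 8380 kg/m³, cost = 39.68 $/kg
  option U: M = 4.77 MN·m per $
  option P: M = 1.34 MN·m per $
  option W: M = 1.22 MN·m per $
  option Q: M = 0.634 MN·m per $
Option U has the largest M.

option U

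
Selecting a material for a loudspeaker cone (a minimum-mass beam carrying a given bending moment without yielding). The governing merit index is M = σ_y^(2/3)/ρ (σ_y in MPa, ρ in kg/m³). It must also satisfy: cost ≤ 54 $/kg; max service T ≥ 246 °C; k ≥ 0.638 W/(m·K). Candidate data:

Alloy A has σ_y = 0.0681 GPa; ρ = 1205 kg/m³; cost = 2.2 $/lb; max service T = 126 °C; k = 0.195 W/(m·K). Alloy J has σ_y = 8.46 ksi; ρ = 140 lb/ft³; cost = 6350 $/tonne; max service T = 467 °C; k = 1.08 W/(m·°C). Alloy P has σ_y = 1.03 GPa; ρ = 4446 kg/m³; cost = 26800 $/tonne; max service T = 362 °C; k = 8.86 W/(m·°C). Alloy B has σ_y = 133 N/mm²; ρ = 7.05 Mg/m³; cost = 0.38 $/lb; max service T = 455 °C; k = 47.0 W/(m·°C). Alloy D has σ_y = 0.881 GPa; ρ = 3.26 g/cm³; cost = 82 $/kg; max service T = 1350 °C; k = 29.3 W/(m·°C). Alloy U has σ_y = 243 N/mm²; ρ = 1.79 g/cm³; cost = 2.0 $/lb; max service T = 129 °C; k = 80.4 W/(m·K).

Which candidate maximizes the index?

alloy P

Screen on constraints: cost ≤ 54 $/kg; max service T ≥ 246 °C; k ≥ 0.638 W/(m·K). Survivors: alloy J, alloy P, alloy B.
In SI units:
  alloy J: σ_y = 58.33 MPa, ρ = 2243 kg/m³
  alloy P: σ_y = 1030 MPa, ρ = 4446 kg/m³
  alloy B: σ_y = 133.0 MPa, ρ = 7050 kg/m³
  alloy P: M = 22.9×10⁻³
  alloy J: M = 6.71×10⁻³
  alloy B: M = 3.70×10⁻³
Alloy P has the largest M.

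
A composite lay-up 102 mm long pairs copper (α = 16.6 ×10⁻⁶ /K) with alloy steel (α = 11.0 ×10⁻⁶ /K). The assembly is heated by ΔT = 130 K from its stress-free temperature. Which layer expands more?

copper

α(copper) = 16.6×10⁻⁶/K vs α(alloy steel) = 11.0×10⁻⁶/K.
Higher α expands more for the same ΔT: copper.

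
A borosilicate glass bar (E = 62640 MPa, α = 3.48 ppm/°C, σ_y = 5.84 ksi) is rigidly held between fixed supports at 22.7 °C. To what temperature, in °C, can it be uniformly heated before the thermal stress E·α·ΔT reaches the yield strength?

207 °C

E = 62640 MPa = 62.64 GPa.
σ_y = 5.84 ksi = 40.27 MPa.
E·α·ΔT = 40.27 MPa ⇒ ΔT = 40.27 / (62.64×10³ × 3.48×10⁻⁶) = 184.7 K.
T = 22.7 + 184.7 = 207.4 °C.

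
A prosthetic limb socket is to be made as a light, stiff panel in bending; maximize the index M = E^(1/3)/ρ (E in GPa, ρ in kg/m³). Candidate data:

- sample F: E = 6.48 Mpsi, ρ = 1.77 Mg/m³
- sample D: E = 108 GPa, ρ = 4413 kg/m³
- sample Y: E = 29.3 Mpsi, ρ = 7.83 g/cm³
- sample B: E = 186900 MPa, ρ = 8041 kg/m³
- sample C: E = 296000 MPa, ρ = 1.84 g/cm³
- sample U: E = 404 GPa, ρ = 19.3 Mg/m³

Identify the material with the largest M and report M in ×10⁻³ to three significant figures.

sample C, M = 3.62×10⁻³

Convert each candidate to consistent units, then evaluate M:
  sample F: E = 44.68 GPa, ρ = 1770 kg/m³
  sample D: E = 108.0 GPa, ρ = 4413 kg/m³
  sample Y: E = 202.0 GPa, ρ = 7830 kg/m³
  sample B: E = 186.9 GPa, ρ = 8041 kg/m³
  sample C: E = 296.0 GPa, ρ = 1840 kg/m³
  sample U: E = 404.0 GPa, ρ = 19300 kg/m³
  sample C: M = 3.62×10⁻³
  sample F: M = 2.00×10⁻³
  sample D: M = 1.08×10⁻³
  sample Y: M = 0.749×10⁻³
  sample B: M = 0.711×10⁻³
  sample U: M = 0.383×10⁻³
Sample C ranks first.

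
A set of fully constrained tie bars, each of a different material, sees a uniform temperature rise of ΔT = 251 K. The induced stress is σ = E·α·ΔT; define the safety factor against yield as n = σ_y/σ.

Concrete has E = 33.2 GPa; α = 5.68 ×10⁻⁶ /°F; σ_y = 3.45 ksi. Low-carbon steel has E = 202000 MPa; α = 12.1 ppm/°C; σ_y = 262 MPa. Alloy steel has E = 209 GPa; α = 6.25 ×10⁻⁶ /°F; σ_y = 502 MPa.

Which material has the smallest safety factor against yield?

concrete

With everything in SI (GPa, ×10⁻⁶/K, MPa):
  concrete: E = 33.20, α = 10.2, σ_y = 23.79 → σ = 85.2 MPa, n = 0.279
  low-carbon steel: E = 202.0, α = 12.1, σ_y = 262.0 → σ = 613 MPa, n = 0.427
  alloy steel: E = 209.0, α = 11.2, σ_y = 502.0 → σ = 590 MPa, n = 0.851
The minimum is concrete at n = 0.279.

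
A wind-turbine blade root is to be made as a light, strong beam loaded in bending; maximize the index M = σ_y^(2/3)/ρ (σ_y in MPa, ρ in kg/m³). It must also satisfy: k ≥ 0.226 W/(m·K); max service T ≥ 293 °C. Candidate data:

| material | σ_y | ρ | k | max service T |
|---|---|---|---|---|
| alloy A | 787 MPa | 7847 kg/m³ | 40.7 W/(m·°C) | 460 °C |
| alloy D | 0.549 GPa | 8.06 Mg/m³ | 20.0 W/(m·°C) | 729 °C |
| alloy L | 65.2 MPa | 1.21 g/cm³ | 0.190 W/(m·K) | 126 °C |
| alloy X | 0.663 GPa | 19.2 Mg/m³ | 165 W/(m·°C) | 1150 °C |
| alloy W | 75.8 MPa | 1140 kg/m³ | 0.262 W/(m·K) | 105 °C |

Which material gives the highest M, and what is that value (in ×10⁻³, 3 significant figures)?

Screen on constraints: k ≥ 0.226 W/(m·K); max service T ≥ 293 °C. Survivors: alloy A, alloy D, alloy X.
Normalizing units and computing the index:
  alloy A: σ_y = 787.0 MPa, ρ = 7847 kg/m³
  alloy D: σ_y = 549.0 MPa, ρ = 8060 kg/m³
  alloy X: σ_y = 663.0 MPa, ρ = 19200 kg/m³
  alloy A: M = 10.9×10⁻³
  alloy D: M = 8.32×10⁻³
  alloy X: M = 3.96×10⁻³
Alloy A ranks first.

alloy A, M = 10.9×10⁻³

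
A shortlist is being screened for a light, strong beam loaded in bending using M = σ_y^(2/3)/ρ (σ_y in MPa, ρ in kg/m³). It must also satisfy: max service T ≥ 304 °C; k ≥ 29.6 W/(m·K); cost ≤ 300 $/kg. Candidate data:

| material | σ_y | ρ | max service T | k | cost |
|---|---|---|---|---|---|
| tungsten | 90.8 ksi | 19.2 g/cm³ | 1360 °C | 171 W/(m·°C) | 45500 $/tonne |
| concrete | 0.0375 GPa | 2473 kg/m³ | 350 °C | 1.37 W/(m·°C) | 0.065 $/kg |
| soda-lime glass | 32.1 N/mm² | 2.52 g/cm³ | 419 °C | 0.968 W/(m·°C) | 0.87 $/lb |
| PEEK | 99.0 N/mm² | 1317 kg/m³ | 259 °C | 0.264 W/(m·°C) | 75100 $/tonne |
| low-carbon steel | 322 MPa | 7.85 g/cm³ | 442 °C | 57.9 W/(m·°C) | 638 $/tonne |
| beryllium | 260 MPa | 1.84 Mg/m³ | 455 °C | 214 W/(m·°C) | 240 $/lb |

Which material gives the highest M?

Screen on constraints: max service T ≥ 304 °C; k ≥ 29.6 W/(m·K); cost ≤ 300 $/kg. Survivors: tungsten, low-carbon steel.
Convert each candidate to consistent units, then evaluate M:
  tungsten: σ_y = 626.0 MPa, ρ = 19200 kg/m³
  low-carbon steel: σ_y = 322.0 MPa, ρ = 7850 kg/m³
  low-carbon steel: M = 5.98×10⁻³
  tungsten: M = 3.81×10⁻³
Low-carbon steel has the largest M.

low-carbon steel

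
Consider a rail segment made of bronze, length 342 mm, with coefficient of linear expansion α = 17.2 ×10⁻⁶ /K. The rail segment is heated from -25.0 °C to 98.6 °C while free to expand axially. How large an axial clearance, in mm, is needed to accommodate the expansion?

0.727 mm

ΔT = 98.6 − (-25.0) = 123.6 K.
ΔL = α·L₀·ΔT = 17.2×10⁻⁶ × 342 mm × 123.6 K = 0.727 mm.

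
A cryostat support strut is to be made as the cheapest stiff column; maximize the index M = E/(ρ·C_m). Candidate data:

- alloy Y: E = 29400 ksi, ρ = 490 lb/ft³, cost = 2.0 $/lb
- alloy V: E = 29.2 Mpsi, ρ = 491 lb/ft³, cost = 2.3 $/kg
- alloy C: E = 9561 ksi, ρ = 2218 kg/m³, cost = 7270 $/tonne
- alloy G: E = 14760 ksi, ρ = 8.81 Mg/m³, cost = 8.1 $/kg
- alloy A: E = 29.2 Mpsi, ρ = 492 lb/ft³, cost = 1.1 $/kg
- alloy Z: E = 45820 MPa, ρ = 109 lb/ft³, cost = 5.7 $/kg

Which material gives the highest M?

Putting every candidate on a common basis:
  alloy Y: E = 202.7 GPa, ρ = 7849 kg/m³, cost = 4.409 $/kg
  alloy V: E = 201.3 GPa, ρ = 7865 kg/m³, cost = 2.300 $/kg
  alloy C: E = 65.92 GPa, ρ = 2218 kg/m³, cost = 7.270 $/kg
  alloy G: E = 101.8 GPa, ρ = 8810 kg/m³, cost = 8.100 $/kg
  alloy A: E = 201.3 GPa, ρ = 7881 kg/m³, cost = 1.100 $/kg
  alloy Z: E = 45.82 GPa, ρ = 1746 kg/m³, cost = 5.700 $/kg
  alloy A: M = 23.2 MN·m per $
  alloy V: M = 11.1 MN·m per $
  alloy Y: M = 5.86 MN·m per $
  alloy Z: M = 4.60 MN·m per $
  alloy C: M = 4.09 MN·m per $
  alloy G: M = 1.43 MN·m per $
Alloy A ranks first.

alloy A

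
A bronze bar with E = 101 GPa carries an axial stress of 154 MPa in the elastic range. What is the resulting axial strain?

ε = σ/E = 154 / 101000 = 1.52×10⁻³.

1.52×10⁻³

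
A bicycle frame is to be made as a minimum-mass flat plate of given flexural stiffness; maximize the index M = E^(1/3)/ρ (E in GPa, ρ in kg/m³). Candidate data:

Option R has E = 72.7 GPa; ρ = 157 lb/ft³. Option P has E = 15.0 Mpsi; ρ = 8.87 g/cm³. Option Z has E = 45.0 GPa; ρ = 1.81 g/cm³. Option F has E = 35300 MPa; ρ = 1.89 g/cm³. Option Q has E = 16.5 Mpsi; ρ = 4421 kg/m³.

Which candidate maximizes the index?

option Z

After converting to SI:
  option R: E = 72.70 GPa, ρ = 2515 kg/m³
  option P: E = 103.4 GPa, ρ = 8870 kg/m³
  option Z: E = 45.00 GPa, ρ = 1810 kg/m³
  option F: E = 35.30 GPa, ρ = 1890 kg/m³
  option Q: E = 113.8 GPa, ρ = 4421 kg/m³
  option Z: M = 1.97×10⁻³
  option F: M = 1.74×10⁻³
  option R: M = 1.66×10⁻³
  option Q: M = 1.10×10⁻³
  option P: M = 0.529×10⁻³
Highest index: option Z.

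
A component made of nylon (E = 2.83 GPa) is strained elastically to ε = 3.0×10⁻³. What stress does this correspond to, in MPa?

8.49 MPa

σ = E·ε = 2830 MPa × 3.0×10⁻³ = 8.49 MPa.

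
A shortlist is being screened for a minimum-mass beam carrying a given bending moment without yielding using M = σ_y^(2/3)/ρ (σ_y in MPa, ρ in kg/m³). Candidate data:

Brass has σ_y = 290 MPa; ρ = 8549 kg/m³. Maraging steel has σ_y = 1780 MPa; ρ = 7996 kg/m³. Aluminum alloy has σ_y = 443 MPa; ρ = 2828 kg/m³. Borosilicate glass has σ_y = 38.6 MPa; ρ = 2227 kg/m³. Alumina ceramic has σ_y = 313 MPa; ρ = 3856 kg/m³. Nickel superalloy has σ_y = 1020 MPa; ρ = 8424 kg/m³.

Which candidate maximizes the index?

aluminum alloy

Computing M directly (units already consistent):
  aluminum alloy: M = 20.5×10⁻³
  maraging steel: M = 18.4×10⁻³
  nickel superalloy: M = 12.0×10⁻³
  alumina ceramic: M = 12.0×10⁻³
  borosilicate glass: M = 5.13×10⁻³
  brass: M = 5.12×10⁻³
The maximum is for aluminum alloy.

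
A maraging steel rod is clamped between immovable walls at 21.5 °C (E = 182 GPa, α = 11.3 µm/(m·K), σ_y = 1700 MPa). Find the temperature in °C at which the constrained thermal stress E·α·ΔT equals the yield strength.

848 °C

E·α·ΔT = 1700 MPa ⇒ ΔT = 1700 / (182.0×10³ × 11.3×10⁻⁶) = 826.6 K.
T = 21.5 + 826.6 = 848.1 °C.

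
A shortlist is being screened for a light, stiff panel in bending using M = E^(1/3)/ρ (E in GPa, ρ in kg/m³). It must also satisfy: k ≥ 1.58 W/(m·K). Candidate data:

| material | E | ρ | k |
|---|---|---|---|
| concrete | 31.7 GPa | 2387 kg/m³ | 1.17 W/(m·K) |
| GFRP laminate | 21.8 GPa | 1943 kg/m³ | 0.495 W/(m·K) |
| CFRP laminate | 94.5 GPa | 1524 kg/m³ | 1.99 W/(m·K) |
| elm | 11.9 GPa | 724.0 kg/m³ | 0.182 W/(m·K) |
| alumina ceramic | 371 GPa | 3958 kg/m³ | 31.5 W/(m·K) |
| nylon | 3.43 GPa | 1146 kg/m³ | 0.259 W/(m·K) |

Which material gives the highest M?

Screen on constraints: k ≥ 1.58 W/(m·K). Survivors: CFRP laminate, alumina ceramic.
Evaluate M for each candidate:
  CFRP laminate: M = 2.99×10⁻³
  alumina ceramic: M = 1.82×10⁻³
CFRP laminate ranks first.

CFRP laminate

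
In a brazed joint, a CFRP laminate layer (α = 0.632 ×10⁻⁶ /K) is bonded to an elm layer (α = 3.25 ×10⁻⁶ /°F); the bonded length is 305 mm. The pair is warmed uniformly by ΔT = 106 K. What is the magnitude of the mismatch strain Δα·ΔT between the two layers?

elm: α = 3.25×10⁻⁶/°F × 9/5 = 5.85×10⁻⁶/K.
Δα = |0.632 − 5.85|×10⁻⁶/K = 5.22×10⁻⁶/K.
Mismatch strain = Δα·ΔT = 5.22×10⁻⁶ × 106.0 = 5.53×10⁻⁴.

5.53×10⁻⁴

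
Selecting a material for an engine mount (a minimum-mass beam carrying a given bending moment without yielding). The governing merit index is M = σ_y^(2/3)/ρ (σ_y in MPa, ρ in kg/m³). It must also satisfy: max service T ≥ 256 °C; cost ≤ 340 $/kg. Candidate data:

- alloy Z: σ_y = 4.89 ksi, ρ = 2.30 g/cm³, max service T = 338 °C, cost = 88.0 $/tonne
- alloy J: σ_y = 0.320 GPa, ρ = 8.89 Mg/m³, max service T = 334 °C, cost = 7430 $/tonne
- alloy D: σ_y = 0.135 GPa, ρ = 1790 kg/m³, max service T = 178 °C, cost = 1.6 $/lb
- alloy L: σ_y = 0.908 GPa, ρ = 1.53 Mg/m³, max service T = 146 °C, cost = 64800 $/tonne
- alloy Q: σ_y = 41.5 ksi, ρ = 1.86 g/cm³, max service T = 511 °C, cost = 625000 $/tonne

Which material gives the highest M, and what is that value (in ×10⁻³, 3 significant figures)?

Screen on constraints: max service T ≥ 256 °C; cost ≤ 340 $/kg. Survivors: alloy Z, alloy J.
Normalizing units and computing the index:
  alloy Z: σ_y = 33.72 MPa, ρ = 2300 kg/m³
  alloy J: σ_y = 320.0 MPa, ρ = 8890 kg/m³
  alloy J: M = 5.26×10⁻³
  alloy Z: M = 4.54×10⁻³
Highest index: alloy J.

alloy J, M = 5.26×10⁻³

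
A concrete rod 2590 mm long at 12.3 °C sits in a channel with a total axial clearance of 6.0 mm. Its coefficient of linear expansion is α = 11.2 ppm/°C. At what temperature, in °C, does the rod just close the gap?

219 °C

α·L₀·ΔT = 6.0 mm ⇒ ΔT = 6.0 / (11.2×10⁻⁶ × 2590.0) = 206.8 K.
T = 12.3 + 206.8 = 219.1 °C.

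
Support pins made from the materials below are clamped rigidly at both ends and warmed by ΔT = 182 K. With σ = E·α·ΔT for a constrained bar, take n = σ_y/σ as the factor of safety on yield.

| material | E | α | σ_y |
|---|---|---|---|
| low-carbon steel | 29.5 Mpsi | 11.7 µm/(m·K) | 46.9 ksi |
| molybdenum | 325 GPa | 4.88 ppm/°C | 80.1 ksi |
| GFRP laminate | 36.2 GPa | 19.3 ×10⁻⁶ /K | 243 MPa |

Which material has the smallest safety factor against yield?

low-carbon steel

Per material, after unit conversion:
  low-carbon steel: E = 203.4, α = 11.7, σ_y = 323.4 → σ = 433 MPa, n = 0.747
  molybdenum: E = 325.0, α = 4.88, σ_y = 552.3 → σ = 289 MPa, n = 1.91
  GFRP laminate: E = 36.20, α = 19.3, σ_y = 243.0 → σ = 127 MPa, n = 1.91
The minimum is low-carbon steel at n = 0.747.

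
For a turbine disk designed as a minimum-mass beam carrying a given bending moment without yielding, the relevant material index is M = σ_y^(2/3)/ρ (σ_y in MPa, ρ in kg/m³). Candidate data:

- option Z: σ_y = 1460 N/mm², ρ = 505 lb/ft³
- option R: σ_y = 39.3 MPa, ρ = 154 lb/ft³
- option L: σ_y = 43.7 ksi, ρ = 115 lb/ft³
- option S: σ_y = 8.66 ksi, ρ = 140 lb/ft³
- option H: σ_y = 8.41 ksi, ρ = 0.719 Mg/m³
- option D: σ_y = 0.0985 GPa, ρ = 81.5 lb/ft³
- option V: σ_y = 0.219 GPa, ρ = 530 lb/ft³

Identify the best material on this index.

Putting every candidate on a common basis:
  option Z: σ_y = 1460 MPa, ρ = 8089 kg/m³
  option R: σ_y = 39.30 MPa, ρ = 2467 kg/m³
  option L: σ_y = 301.3 MPa, ρ = 1842 kg/m³
  option S: σ_y = 59.71 MPa, ρ = 2243 kg/m³
  option H: σ_y = 57.98 MPa, ρ = 719.0 kg/m³
  option D: σ_y = 98.50 MPa, ρ = 1306 kg/m³
  option V: σ_y = 219.0 MPa, ρ = 8490 kg/m³
  option L: M = 24.4×10⁻³
  option H: M = 20.8×10⁻³
  option D: M = 16.3×10⁻³
  option Z: M = 15.9×10⁻³
  option S: M = 6.81×10⁻³
  option R: M = 4.69×10⁻³
  option V: M = 4.28×10⁻³
Option L ranks first.

option L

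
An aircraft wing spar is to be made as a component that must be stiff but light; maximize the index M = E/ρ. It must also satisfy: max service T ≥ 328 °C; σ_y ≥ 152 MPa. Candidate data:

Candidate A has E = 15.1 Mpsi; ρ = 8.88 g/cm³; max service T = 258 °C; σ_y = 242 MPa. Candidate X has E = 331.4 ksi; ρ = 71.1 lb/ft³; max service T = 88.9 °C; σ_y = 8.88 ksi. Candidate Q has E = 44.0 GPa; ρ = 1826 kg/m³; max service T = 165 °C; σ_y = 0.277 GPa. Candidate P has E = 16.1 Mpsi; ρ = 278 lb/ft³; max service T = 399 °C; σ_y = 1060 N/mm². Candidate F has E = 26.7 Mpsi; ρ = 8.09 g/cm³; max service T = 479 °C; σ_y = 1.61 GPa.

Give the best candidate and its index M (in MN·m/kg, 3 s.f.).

candidate P, M = 24.9 MN·m/kg

Screen on constraints: max service T ≥ 328 °C; σ_y ≥ 152 MPa. Survivors: candidate P, candidate F.
In SI units:
  candidate P: E = 111.0 GPa, ρ = 4453 kg/m³
  candidate F: E = 184.1 GPa, ρ = 8090 kg/m³
  candidate P: M = 24.9 MN·m/kg
  candidate F: M = 22.8 MN·m/kg
Candidate P ranks first.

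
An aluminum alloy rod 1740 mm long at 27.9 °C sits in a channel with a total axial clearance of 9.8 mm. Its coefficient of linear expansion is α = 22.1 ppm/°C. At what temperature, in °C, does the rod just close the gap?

α·L₀·ΔT = 9.8 mm ⇒ ΔT = 9.8 / (22.1×10⁻⁶ × 1740.0) = 254.8 K.
T = 27.9 + 254.8 = 282.7 °C.

283 °C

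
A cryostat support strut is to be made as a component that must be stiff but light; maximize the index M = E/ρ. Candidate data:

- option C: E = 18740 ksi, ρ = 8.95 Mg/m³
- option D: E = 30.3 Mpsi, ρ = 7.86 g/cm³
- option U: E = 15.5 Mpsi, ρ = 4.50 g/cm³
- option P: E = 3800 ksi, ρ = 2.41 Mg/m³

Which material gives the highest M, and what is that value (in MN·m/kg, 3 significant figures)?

option D, M = 26.6 MN·m/kg

Putting every candidate on a common basis:
  option C: E = 129.2 GPa, ρ = 8950 kg/m³
  option D: E = 208.9 GPa, ρ = 7860 kg/m³
  option U: E = 106.9 GPa, ρ = 4500 kg/m³
  option P: E = 26.20 GPa, ρ = 2410 kg/m³
  option D: M = 26.6 MN·m/kg
  option U: M = 23.7 MN·m/kg
  option C: M = 14.4 MN·m/kg
  option P: M = 10.9 MN·m/kg
Option D has the largest M.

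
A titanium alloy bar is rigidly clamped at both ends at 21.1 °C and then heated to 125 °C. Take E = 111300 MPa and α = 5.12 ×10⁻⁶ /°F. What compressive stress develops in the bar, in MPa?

E = 111300 MPa = 111.3 GPa.
α = 5.12×10⁻⁶/°F × 9/5 = 9.22×10⁻⁶/K.
ΔT = 103.9 K. Constrained thermal stress σ = E·α·ΔT = 111.3×10³ MPa × 9.22×10⁻⁶ × 103.9 = 107 MPa (compressive).

107 MPa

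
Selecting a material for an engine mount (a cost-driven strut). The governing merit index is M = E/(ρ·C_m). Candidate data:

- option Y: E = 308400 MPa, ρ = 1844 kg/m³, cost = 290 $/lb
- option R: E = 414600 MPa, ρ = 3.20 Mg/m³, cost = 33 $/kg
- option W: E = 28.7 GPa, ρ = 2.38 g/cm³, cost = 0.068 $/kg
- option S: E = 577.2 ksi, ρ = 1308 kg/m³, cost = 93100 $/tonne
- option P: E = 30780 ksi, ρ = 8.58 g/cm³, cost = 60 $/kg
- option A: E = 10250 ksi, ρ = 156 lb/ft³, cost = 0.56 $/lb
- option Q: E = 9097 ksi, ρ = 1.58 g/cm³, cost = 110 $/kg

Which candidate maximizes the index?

In SI units:
  option Y: E = 308.4 GPa, ρ = 1844 kg/m³, cost = 639.3 $/kg
  option R: E = 414.6 GPa, ρ = 3200 kg/m³, cost = 33.00 $/kg
  option W: E = 28.70 GPa, ρ = 2380 kg/m³, cost = 0.06800 $/kg
  option S: E = 3.980 GPa, ρ = 1308 kg/m³, cost = 93.10 $/kg
  option P: E = 212.2 GPa, ρ = 8580 kg/m³, cost = 60.00 $/kg
  option A: E = 70.67 GPa, ρ = 2499 kg/m³, cost = 1.235 $/kg
  option Q: E = 62.72 GPa, ρ = 1580 kg/m³, cost = 110.0 $/kg
  option W: M = 177 MN·m per $
  option A: M = 22.9 MN·m per $
  option R: M = 3.93 MN·m per $
  option P: M = 0.412 MN·m per $
  option Q: M = 0.361 MN·m per $
  option Y: M = 0.262 MN·m per $
  option S: M = 0.0327 MN·m per $
Highest index: option W.

option W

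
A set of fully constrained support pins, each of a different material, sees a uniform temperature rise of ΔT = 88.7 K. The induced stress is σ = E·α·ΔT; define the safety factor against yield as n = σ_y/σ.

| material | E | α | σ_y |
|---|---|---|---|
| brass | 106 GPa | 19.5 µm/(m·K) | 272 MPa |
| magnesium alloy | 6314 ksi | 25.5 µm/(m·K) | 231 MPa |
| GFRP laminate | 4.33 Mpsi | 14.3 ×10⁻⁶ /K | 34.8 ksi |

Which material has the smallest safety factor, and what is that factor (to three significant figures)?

In consistent units (E in GPa, α in ×10⁻⁶/K, σ_y in MPa):
  brass: E = 106.0, α = 19.5, σ_y = 272.0 → σ = 183 MPa, n = 1.48
  magnesium alloy: E = 43.53, α = 25.5, σ_y = 231.0 → σ = 98.5 MPa, n = 2.35
  GFRP laminate: E = 29.85, α = 14.3, σ_y = 239.9 → σ = 37.9 MPa, n = 6.34
Smallest n: brass with n = 1.48.

brass, n = 1.48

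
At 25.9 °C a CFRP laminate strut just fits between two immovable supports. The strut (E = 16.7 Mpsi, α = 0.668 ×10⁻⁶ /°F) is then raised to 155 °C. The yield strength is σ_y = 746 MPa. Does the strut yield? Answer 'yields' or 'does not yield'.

E = 16.7 Mpsi = 115.1 GPa.
α = 0.668×10⁻⁶/°F × 9/5 = 1.20×10⁻⁶/K.
ΔT = 129.1 K. Constrained thermal stress σ = E·α·ΔT = 115.1×10³ MPa × 1.20×10⁻⁶ × 129.1 = 17.9 MPa (compressive).
Compare to σ_y = 746 MPa: σ < σ_y, so it does not yield.

does not yield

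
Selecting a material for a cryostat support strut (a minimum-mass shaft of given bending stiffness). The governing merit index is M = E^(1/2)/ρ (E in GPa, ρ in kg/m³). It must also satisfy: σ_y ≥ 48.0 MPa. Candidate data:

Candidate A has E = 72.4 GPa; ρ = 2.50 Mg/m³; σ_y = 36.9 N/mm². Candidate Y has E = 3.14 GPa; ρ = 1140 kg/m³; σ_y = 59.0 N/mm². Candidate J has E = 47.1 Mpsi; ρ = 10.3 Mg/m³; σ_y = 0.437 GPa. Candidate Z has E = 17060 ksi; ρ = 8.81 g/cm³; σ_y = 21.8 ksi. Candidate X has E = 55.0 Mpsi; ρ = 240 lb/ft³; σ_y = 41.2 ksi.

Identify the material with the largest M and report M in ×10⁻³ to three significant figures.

Screen on constraints: σ_y ≥ 48.0 MPa. Survivors: candidate Y, candidate J, candidate Z, candidate X.
Putting every candidate on a common basis:
  candidate Y: E = 3.140 GPa, ρ = 1140 kg/m³
  candidate J: E = 324.7 GPa, ρ = 10300 kg/m³
  candidate Z: E = 117.6 GPa, ρ = 8810 kg/m³
  candidate X: E = 379.2 GPa, ρ = 3844 kg/m³
  candidate X: M = 5.07×10⁻³
  candidate J: M = 1.75×10⁻³
  candidate Y: M = 1.55×10⁻³
  candidate Z: M = 1.23×10⁻³
Candidate X ranks first.

candidate X, M = 5.07×10⁻³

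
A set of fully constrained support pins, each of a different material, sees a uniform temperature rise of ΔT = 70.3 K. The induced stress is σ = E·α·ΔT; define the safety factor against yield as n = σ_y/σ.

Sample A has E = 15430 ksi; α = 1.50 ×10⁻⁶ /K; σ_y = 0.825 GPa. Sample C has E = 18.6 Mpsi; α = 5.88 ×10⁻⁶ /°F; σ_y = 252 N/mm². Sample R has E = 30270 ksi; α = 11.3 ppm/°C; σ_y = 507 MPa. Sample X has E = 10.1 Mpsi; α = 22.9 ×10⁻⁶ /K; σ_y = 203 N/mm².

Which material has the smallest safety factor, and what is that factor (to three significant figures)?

sample X, n = 1.81

In consistent units (E in GPa, α in ×10⁻⁶/K, σ_y in MPa):
  sample A: E = 106.4, α = 1.50, σ_y = 825.0 → σ = 11.2 MPa, n = 73.5
  sample C: E = 128.2, α = 10.6, σ_y = 252.0 → σ = 95.4 MPa, n = 2.64
  sample R: E = 208.7, α = 11.3, σ_y = 507.0 → σ = 166 MPa, n = 3.06
  sample X: E = 69.64, α = 22.9, σ_y = 203.0 → σ = 112 MPa, n = 1.81
The minimum is sample X at n = 1.81.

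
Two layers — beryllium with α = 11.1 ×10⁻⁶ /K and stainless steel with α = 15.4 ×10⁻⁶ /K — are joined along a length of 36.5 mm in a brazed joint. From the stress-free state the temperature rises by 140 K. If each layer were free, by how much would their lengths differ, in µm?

Δα = |11.1 − 15.4|×10⁻⁶/K = 4.30×10⁻⁶/K.
ΔL_mismatch = Δα·L·ΔT = 4.30×10⁻⁶ × 36.5 mm × 140.0 K = 22.0 µm.

22.0 µm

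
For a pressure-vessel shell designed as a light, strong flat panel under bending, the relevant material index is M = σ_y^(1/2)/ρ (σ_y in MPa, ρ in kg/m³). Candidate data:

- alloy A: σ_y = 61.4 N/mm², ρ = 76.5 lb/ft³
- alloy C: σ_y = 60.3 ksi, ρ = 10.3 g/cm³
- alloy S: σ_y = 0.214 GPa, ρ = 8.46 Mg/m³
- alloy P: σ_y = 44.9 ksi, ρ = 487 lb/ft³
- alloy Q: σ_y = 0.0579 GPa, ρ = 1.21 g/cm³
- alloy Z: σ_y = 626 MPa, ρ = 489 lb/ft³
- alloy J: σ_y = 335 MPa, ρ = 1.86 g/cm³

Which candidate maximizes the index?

Normalizing units and computing the index:
  alloy A: σ_y = 61.40 MPa, ρ = 1225 kg/m³
  alloy C: σ_y = 415.8 MPa, ρ = 10300 kg/m³
  alloy S: σ_y = 214.0 MPa, ρ = 8460 kg/m³
  alloy P: σ_y = 309.6 MPa, ρ = 7801 kg/m³
  alloy Q: σ_y = 57.90 MPa, ρ = 1210 kg/m³
  alloy Z: σ_y = 626.0 MPa, ρ = 7833 kg/m³
  alloy J: σ_y = 335.0 MPa, ρ = 1860 kg/m³
  alloy J: M = 9.84×10⁻³
  alloy A: M = 6.39×10⁻³
  alloy Q: M = 6.29×10⁻³
  alloy Z: M = 3.19×10⁻³
  alloy P: M = 2.26×10⁻³
  alloy C: M = 1.98×10⁻³
  alloy S: M = 1.73×10⁻³
The maximum is for alloy J.

alloy J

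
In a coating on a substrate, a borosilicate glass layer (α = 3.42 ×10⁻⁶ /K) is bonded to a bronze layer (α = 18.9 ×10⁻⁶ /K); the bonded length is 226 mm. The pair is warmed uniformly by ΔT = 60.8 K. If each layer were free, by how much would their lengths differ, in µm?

Δα = |3.42 − 18.9|×10⁻⁶/K = 15.5×10⁻⁶/K.
ΔL_mismatch = Δα·L·ΔT = 15.5×10⁻⁶ × 226.0 mm × 60.8 K = 213 µm.

213 µm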